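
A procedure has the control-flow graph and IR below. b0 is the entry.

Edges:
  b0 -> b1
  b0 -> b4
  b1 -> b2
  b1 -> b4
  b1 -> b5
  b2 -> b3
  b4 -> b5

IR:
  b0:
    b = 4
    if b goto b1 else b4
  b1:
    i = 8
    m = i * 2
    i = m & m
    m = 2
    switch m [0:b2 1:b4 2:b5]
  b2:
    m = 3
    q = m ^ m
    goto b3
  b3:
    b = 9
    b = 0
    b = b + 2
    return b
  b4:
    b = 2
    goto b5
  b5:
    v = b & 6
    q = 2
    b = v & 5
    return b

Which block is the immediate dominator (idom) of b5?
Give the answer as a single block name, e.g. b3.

idom tree: b1←b0 b2←b1 b3←b2 b4←b0 b5←b0
Dom∩ at merges:
  b4: preds {b0,b1}: {b0} ∩ {b0,b1} = {b0}; idom=b0
  b5: preds {b1,b4}: {b0,b1} ∩ {b0,b4} = {b0}; idom=b0

idom(b5) = b0

Answer: b0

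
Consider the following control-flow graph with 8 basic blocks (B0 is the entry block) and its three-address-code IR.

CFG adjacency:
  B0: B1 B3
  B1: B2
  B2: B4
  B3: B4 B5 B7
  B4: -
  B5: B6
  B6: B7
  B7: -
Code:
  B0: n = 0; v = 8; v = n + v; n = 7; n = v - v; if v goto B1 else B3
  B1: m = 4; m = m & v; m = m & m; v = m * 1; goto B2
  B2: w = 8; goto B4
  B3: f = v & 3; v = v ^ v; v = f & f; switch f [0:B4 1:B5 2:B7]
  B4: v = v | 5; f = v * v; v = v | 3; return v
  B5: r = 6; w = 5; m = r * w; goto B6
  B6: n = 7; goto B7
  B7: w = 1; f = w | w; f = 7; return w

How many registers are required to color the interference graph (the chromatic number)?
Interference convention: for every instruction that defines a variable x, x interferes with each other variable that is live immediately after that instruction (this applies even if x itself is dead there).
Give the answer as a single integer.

Block summaries:
  B0: def={n,v} ue=∅
  B1: def={m,v} ue={v}
  B2: def={w} ue=∅
  B3: def={f,v} ue={v}
  B4: def={f,v} ue={v}
  B5: def={m,r,w} ue=∅
  B6: def={n} ue=∅
  B7: def={f,w} ue=∅

Live sets:
  live B0: ∅→{v}
  live B1: {v}→{v}
  live B2: {v}→{v}
  live B3: {v}→{v}
  live B4: {v}→∅
  live B5: ∅→∅
  live B6: ∅→∅
  live B7: ∅→∅

Interference:
  f↔{v,w}
  m↔{v}
  n↔{v}
  r↔{w}
  v↔{f,m,n,w}
  w↔{f,r,v}

Registers:
  lower bound: {f,v,w} mutually conflict ⇒ χ ≥ 3
  3-colouring: R0={r,v}  R1={m,n,w}  R2={f}
  χ = 3

Answer: 3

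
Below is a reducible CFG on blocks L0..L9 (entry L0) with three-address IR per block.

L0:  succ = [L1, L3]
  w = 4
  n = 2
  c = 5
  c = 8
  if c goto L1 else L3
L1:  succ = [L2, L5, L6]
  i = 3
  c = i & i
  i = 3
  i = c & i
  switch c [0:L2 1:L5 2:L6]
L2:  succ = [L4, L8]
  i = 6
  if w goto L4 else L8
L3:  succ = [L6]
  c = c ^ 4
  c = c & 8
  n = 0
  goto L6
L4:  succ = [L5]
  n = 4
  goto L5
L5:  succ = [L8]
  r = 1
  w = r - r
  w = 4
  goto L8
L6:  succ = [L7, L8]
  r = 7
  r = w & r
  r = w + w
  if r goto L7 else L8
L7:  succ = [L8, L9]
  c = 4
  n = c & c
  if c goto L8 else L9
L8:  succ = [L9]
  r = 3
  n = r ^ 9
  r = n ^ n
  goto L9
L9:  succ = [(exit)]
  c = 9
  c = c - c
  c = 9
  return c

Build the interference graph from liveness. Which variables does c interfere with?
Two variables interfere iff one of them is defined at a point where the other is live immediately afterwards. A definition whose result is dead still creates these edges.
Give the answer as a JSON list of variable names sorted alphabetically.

Block summaries:
  L0: def={c,n,w} ue=∅
  L1: def={c,i} ue=∅
  L2: def={i} ue={w}
  L3: def={c,n} ue={c}
  L4: def={n} ue=∅
  L5: def={r,w} ue=∅
  L6: def={r} ue={w}
  L7: def={c,n} ue=∅
  L8: def={n,r} ue=∅
  L9: def={c} ue=∅

Live sets:
  live L0: ∅→{c,w}
  live L1: {w}→{w}
  live L2: {w}→∅
  live L3: {c,w}→{w}
  live L4: ∅→∅
  live L5: ∅→∅
  live L6: {w}→∅
  live L7: ∅→∅
  live L8: ∅→∅
  live L9: ∅→∅

Interfere edges:
  c: {i,n,w}
  i: {c,w}
  n: {c,w}
  r: {w}
  w: {c,i,n,r}

N(c) = ["i", "n", "w"]

Answer: ["i", "n", "w"]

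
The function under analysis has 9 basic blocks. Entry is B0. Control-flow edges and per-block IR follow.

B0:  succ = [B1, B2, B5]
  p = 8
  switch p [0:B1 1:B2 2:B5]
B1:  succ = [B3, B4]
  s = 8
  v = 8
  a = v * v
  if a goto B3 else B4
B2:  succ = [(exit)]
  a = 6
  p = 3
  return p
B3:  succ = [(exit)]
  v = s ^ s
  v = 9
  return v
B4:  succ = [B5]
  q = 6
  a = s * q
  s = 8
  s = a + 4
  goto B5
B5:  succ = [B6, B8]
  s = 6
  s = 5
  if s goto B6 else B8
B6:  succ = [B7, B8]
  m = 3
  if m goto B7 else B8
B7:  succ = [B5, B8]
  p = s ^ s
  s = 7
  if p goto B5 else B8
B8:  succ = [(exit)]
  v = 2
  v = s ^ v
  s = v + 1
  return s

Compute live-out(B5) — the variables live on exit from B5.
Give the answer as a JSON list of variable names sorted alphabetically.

Block summaries:
  B0 def {p} use ∅
  B1 def {a,s,v} use ∅
  B2 def {a,p} use ∅
  B3 def {v} use {s}
  B4 def {a,q,s} use {s}
  B5 def {s} use ∅
  B6 def {m} use ∅
  B7 def {p,s} use {s}
  B8 def {s,v} use {s}

Backward fixpoint:
  B0 li=∅ lo=∅
  B1 li=∅ lo={s}
  B2 li=∅ lo=∅
  B3 li={s} lo=∅
  B4 li={s} lo=∅
  B5 li=∅ lo={s}
  B6 li={s} lo={s}
  B7 li={s} lo={s}
  B8 li={s} lo=∅

live-out(B5) = ["s"]

Answer: ["s"]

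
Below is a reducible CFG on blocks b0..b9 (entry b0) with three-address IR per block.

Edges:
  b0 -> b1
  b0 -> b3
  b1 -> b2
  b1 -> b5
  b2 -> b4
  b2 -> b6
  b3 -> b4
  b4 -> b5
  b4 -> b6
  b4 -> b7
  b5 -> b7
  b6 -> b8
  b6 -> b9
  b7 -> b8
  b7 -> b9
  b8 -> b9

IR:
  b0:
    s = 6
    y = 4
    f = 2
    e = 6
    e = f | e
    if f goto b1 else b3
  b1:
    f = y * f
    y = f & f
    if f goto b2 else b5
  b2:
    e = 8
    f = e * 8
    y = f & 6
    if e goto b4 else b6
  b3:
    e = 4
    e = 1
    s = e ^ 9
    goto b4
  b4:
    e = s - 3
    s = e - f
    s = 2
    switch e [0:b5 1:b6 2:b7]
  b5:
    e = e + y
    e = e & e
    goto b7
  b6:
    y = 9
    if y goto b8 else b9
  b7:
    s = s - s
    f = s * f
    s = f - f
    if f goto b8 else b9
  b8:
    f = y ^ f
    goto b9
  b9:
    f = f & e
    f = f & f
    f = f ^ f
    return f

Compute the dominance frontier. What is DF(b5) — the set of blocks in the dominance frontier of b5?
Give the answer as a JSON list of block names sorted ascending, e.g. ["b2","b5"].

Answer: ["b7"]

Analysis:
idom tree: b1←b0 b2←b1 b3←b0 b4←b0 b5←b0 b6←b0 b7←b0 b8←b0 b9←b0
Join-block Dom:
  b4: preds {b2,b3}: {b0,b1,b2} ∩ {b0,b3} = {b0}; idom=b0
  b5: preds {b1,b4}: {b0,b1} ∩ {b0,b4} = {b0}; idom=b0
  b6: preds {b2,b4}: {b0,b1,b2} ∩ {b0,b4} = {b0}; idom=b0
  b7: preds {b4,b5}: {b0,b4} ∩ {b0,b5} = {b0}; idom=b0
  b8: preds {b6,b7}: {b0,b6} ∩ {b0,b7} = {b0}; idom=b0
  b9: preds {b6,b7,b8}: {b0,b6} ∩ {b0,b7} ∩ {b0,b8} = {b0}; idom=b0

DF derivation:
  b4←b2: walk b2→b1 to b0
  b4←b3: walk b3 to b0
  b5←b1: walk b1 to b0
  b5←b4: walk b4 to b0
  b6←b2: walk b2→b1 to b0
  b6←b4: walk b4 to b0
  b7←b4: walk b4 to b0
  b7←b5: walk b5 to b0
  b8←b6: walk b6 to b0
  b8←b7: walk b7 to b0
  b9←b6: walk b6 to b0
  b9←b7: walk b7 to b0
  b9←b8: walk b8 to b0
  DF(b0)=∅
  DF(b1)={b4,b5,b6}
  DF(b2)={b4,b6}
  DF(b3)={b4}
  DF(b4)={b5,b6,b7}
  DF(b5)={b7}
  DF(b6)={b8,b9}
  DF(b7)={b8,b9}
  DF(b8)={b9}
  DF(b9)=∅

DF(b5) = ["b7"]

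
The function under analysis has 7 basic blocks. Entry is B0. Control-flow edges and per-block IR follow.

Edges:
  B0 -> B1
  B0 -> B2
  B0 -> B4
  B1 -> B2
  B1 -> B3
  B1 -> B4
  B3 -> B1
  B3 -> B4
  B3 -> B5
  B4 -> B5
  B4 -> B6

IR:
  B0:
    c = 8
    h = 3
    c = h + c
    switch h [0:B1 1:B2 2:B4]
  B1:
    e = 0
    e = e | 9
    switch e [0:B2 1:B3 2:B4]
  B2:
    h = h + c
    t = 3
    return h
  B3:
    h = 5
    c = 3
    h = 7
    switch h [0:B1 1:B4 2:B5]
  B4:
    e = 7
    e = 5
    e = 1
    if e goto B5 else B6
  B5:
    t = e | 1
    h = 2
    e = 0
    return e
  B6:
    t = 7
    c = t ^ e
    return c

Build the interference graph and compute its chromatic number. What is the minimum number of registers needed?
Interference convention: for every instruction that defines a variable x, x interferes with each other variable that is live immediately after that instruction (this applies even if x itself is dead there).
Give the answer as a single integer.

Answer: 3

Derivation:
Block summaries:
  B0: def={c,h} ue=∅
  B1: def={e} ue=∅
  B2: def={h,t} ue={c,h}
  B3: def={c,h} ue=∅
  B4: def={e} ue=∅
  B5: def={e,h,t} ue={e}
  B6: def={c,t} ue={e}

Liveness:
  live B0: ∅→{c,h}
  live B1: {c,h}→{c,e,h}
  live B2: {c,h}→∅
  live B3: {e}→{c,e,h}
  live B4: ∅→{e}
  live B5: {e}→∅
  live B6: {e}→∅

Interference:
  c↔{e,h}
  e↔{c,h,t}
  h↔{c,e,t}
  t↔{e,h}

Registers:
  {c,e,h} pairwise interfere (3-clique) ⇒ χ ≥ 3
  3-colouring: r0={e}  r1={h}  r2={c,t}
  χ = 3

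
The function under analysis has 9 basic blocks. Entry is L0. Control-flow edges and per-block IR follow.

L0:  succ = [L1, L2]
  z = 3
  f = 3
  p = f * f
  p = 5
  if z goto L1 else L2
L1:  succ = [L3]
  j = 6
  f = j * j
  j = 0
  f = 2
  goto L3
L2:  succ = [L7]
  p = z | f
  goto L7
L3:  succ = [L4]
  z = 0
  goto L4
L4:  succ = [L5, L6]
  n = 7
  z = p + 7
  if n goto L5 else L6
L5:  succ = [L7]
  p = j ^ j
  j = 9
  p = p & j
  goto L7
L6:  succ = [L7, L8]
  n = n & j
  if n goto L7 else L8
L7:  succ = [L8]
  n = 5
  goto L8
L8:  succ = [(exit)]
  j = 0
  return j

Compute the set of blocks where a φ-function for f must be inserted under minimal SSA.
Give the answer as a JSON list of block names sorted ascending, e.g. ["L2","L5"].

idom tree: L1←L0 L2←L0 L3←L1 L4←L3 L5←L4 L6←L4 L7←L0 L8←L0
Join-block Dom:
  L7: preds {L2,L5,L6}: {L0,L2} ∩ {L0,L1,L3,L4,L5} ∩ {L0,L1,L3,L4,L6} = {L0}; idom=L0
  L8: preds {L6,L7}: {L0,L1,L3,L4,L6} ∩ {L0,L7} = {L0}; idom=L0

DF walk-up:
  join L7 pred L2: L2 stop@L0
  join L7 pred L5: L5→L4→L3→L1 stop@L0
  join L7 pred L6: L6→L4→L3→L1 stop@L0
  join L8 pred L6: L6→L4→L3→L1 stop@L0
  join L8 pred L7: L7 stop@L0
  L0 → ∅
  L1 → {L7,L8}
  L2 → {L7}
  L3 → {L7,L8}
  L4 → {L7,L8}
  L5 → {L7}
  L6 → {L7,L8}
  L7 → {L8}
  L8 → ∅

φ for f: defs {L0,L1}
  DF⁺ = {L7,L8}

Answer: ["L7", "L8"]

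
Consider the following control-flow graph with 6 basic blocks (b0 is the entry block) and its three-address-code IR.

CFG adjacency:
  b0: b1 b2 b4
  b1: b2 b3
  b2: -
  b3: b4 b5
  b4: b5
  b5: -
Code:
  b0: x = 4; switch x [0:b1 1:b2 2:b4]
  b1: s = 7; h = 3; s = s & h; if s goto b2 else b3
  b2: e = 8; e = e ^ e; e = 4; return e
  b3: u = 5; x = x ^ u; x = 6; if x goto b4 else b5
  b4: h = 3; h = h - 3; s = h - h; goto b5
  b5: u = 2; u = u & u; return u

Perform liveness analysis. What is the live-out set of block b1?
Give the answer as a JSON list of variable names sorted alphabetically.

Per-block:
  b0: {x} / ∅
  b1: {h,s} / ∅
  b2: {e} / ∅
  b3: {u,x} / {x}
  b4: {h,s} / ∅
  b5: {u} / ∅

Live sets:
  b0: in=∅ out={x}
  b1: in={x} out={x}
  b2: in=∅ out=∅
  b3: in={x} out=∅
  b4: in=∅ out=∅
  b5: in=∅ out=∅

live-out(b1) = ["x"]

Answer: ["x"]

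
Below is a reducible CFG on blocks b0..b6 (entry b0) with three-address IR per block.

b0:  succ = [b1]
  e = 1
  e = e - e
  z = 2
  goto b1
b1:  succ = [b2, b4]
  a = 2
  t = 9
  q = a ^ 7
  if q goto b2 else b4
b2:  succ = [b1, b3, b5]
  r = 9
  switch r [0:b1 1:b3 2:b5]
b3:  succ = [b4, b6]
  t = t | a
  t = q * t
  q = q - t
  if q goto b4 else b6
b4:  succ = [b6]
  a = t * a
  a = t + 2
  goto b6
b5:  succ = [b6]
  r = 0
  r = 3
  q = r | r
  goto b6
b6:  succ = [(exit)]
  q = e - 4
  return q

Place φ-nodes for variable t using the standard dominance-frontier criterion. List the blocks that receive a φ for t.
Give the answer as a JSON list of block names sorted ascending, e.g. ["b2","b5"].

Answer: ["b1", "b4", "b6"]

Derivation:
idom tree: b1←b0 b2←b1 b3←b2 b4←b1 b5←b2 b6←b1
Dom∩ at merges:
  b1: preds {b0,b2}: {b0} ∩ {b0,b1,b2} = {b0}; idom=b0
  b4: preds {b1,b3}: {b0,b1} ∩ {b0,b1,b2,b3} = {b0,b1}; idom=b1
  b6: preds {b3,b4,b5}: {b0,b1,b2,b3} ∩ {b0,b1,b4} ∩ {b0,b1,b2,b5} = {b0,b1}; idom=b1

DF derivation:
  b1←b0: walk · to b0
  b1←b2: walk b2→b1 to b0
  b4←b1: walk · to b1
  b4←b3: walk b3→b2 to b1
  b6←b3: walk b3→b2 to b1
  b6←b4: walk b4 to b1
  b6←b5: walk b5→b2 to b1
  b0: DF=∅
  b1: DF={b1}
  b2: DF={b1,b4,b6}
  b3: DF={b4,b6}
  b4: DF={b6}
  b5: DF={b6}
  b6: DF=∅

φ for t: defs {b1,b3}
  DF⁺ = {b1,b4,b6}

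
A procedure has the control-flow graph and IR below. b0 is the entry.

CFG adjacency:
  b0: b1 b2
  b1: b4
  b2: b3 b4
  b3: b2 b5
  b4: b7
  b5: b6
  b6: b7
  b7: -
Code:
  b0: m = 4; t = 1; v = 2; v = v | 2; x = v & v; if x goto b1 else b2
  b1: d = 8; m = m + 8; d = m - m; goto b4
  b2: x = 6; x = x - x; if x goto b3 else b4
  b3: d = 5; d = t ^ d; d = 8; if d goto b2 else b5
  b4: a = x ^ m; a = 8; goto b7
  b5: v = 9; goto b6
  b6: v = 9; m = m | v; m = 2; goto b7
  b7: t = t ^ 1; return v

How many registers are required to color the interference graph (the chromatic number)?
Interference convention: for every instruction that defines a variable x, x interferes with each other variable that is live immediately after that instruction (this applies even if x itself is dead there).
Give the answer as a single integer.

Answer: 5

Derivation:
def/use:
  b0: def={m,t,v,x} ue=∅
  b1: def={d,m} ue={m}
  b2: def={x} ue=∅
  b3: def={d} ue={t}
  b4: def={a} ue={m,x}
  b5: def={v} ue=∅
  b6: def={m,v} ue={m}
  b7: def={t} ue={t,v}

Backward fixpoint:
  live b0: ∅→{m,t,v,x}
  live b1: {m,t,v,x}→{m,t,v,x}
  live b2: {m,t,v}→{m,t,v,x}
  live b3: {m,t,v}→{m,t,v}
  live b4: {m,t,v,x}→{t,v}
  live b5: {m,t}→{m,t}
  live b6: {m,t}→{t,v}
  live b7: {t,v}→∅

Interference:
  a — {t,v}
  d — {m,t,v,x}
  m — {d,t,v,x}
  t — {a,d,m,v,x}
  v — {a,d,m,t,x}
  x — {d,m,t,v}

Colouring:
  clique {d,m,t,v,x} ⇒ need ≥ 5
  assign a→c2 d→c2 m→c3 t→c0 v→c1 x→c4 — no edge inside a register ⇒ χ ≤ 5
  χ = 5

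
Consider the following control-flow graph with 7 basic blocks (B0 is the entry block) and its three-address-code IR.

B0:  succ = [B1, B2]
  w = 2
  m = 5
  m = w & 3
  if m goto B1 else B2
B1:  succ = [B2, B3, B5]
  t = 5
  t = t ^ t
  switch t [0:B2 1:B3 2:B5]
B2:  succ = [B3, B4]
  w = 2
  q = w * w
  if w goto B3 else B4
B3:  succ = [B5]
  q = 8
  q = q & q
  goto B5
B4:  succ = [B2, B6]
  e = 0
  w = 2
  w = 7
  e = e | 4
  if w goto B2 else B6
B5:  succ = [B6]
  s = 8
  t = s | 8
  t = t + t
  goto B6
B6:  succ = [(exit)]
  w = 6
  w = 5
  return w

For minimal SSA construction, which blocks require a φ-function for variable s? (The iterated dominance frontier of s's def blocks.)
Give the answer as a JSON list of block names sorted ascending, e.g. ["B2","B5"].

idom tree: B1←B0 B2←B0 B3←B0 B4←B2 B5←B0 B6←B0
Join-block Dom:
  B2: preds {B0,B1,B4}: {B0} ∩ {B0,B1} ∩ {B0,B2,B4} = {B0}; idom=B0
  B3: preds {B1,B2}: {B0,B1} ∩ {B0,B2} = {B0}; idom=B0
  B5: preds {B1,B3}: {B0,B1} ∩ {B0,B3} = {B0}; idom=B0
  B6: preds {B4,B5}: {B0,B2,B4} ∩ {B0,B5} = {B0}; idom=B0

Frontier:
  B2←B0: walk · to B0
  B2←B1: walk B1 to B0
  B2←B4: walk B4→B2 to B0
  B3←B1: walk B1 to B0
  B3←B2: walk B2 to B0
  B5←B1: walk B1 to B0
  B5←B3: walk B3 to B0
  B6←B4: walk B4→B2 to B0
  B6←B5: walk B5 to B0
  B0 → ∅
  B1 → {B2,B3,B5}
  B2 → {B2,B3,B6}
  B3 → {B5}
  B4 → {B2,B6}
  B5 → {B6}
  B6 → ∅

φ for s: defs {B5}
  DF⁺ = {B6}

Answer: ["B6"]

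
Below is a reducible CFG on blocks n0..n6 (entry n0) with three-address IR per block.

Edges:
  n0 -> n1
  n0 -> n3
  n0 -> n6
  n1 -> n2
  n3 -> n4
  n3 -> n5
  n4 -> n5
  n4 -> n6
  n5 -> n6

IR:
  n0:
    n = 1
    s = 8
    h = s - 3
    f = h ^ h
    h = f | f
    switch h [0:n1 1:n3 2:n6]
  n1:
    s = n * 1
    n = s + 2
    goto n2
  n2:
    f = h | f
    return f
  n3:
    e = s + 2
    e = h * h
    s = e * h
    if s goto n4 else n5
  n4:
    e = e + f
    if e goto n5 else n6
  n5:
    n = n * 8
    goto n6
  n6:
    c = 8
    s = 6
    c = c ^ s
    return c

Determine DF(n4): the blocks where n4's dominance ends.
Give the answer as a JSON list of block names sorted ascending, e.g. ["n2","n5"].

Answer: ["n5", "n6"]

Working:
idom tree: n1←n0 n2←n1 n3←n0 n4←n3 n5←n3 n6←n0
Dom at joins:
  n5: preds {n3,n4}: {n0,n3} ∩ {n0,n3,n4} = {n0,n3}; idom=n3
  n6: preds {n0,n4,n5}: {n0} ∩ {n0,n3,n4} ∩ {n0,n3,n5} = {n0}; idom=n0

DF walk-up:
  n5←n3: walk · to n3
  n5←n4: walk n4 to n3
  n6←n0: walk · to n0
  n6←n4: walk n4→n3 to n0
  n6←n5: walk n5→n3 to n0
  n0 → ∅
  n1 → ∅
  n2 → ∅
  n3 → {n6}
  n4 → {n5,n6}
  n5 → {n6}
  n6 → ∅

DF(n4) = ["n5", "n6"]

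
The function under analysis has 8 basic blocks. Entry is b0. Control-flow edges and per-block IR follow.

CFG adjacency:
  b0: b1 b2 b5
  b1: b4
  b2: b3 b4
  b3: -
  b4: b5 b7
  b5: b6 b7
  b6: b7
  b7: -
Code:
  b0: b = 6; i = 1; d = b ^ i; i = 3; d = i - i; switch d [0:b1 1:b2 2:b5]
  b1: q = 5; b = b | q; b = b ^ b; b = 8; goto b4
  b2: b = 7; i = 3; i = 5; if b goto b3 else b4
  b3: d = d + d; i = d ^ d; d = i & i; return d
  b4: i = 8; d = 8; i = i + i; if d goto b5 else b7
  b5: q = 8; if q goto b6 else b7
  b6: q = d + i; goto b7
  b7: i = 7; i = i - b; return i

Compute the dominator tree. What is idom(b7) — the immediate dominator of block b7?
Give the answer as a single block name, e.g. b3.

idom tree: b1←b0 b2←b0 b3←b2 b4←b0 b5←b0 b6←b5 b7←b0
Join-block Dom:
  b4: preds {b1,b2}: {b0,b1} ∩ {b0,b2} = {b0}; idom=b0
  b5: preds {b0,b4}: {b0} ∩ {b0,b4} = {b0}; idom=b0
  b7: preds {b4,b5,b6}: {b0,b4} ∩ {b0,b5} ∩ {b0,b5,b6} = {b0}; idom=b0

idom(b7) = b0

Answer: b0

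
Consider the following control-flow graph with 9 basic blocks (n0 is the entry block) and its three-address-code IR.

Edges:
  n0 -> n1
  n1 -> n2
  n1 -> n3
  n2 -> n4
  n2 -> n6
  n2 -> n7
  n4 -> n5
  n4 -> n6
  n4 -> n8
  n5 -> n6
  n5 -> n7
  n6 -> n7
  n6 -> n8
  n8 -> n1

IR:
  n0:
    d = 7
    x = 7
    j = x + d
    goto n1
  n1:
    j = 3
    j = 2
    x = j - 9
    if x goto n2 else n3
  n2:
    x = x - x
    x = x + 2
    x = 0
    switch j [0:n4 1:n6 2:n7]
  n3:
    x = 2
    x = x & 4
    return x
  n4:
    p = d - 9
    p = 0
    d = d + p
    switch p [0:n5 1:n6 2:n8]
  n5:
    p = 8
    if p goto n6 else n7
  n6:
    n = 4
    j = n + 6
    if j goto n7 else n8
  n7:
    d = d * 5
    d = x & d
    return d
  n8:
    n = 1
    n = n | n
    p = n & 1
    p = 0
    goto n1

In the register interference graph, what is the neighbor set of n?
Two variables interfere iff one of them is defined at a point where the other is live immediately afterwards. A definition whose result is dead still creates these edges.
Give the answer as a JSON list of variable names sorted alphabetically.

Answer: ["d", "x"]

Analysis:
def/use:
  n0: def={d,j,x} ue=∅
  n1: def={j,x} ue=∅
  n2: def={x} ue={j,x}
  n3: def={x} ue=∅
  n4: def={d,p} ue={d}
  n5: def={p} ue=∅
  n6: def={j,n} ue=∅
  n7: def={d} ue={d,x}
  n8: def={n,p} ue=∅

Liveness:
  n0: in=∅ out={d}
  n1: in={d} out={d,j,x}
  n2: in={d,j,x} out={d,x}
  n3: in=∅ out=∅
  n4: in={d,x} out={d,x}
  n5: in={d,x} out={d,x}
  n6: in={d,x} out={d,x}
  n7: in={d,x} out=∅
  n8: in={d} out={d}

Interference:
  d↔{j,n,p,x}
  j↔{d,x}
  n↔{d,x}
  p↔{d,x}
  x↔{d,j,n,p}

N(n) = ["d", "x"]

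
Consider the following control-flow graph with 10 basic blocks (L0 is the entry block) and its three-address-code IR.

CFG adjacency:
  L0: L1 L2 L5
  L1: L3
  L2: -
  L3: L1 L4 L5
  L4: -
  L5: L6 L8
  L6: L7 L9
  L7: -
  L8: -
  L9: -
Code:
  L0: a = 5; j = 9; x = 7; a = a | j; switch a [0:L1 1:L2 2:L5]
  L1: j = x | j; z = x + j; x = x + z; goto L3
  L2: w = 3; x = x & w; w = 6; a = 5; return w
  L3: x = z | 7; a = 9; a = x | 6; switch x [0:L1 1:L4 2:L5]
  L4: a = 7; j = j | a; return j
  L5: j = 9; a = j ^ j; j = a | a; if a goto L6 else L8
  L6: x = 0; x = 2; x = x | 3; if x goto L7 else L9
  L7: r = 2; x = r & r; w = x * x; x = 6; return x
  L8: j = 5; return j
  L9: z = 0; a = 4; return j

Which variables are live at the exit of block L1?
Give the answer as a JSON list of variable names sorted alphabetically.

Block summaries:
  L0: def={a,j,x} ue=∅
  L1: def={j,x,z} ue={j,x}
  L2: def={a,w,x} ue={x}
  L3: def={a,x} ue={z}
  L4: def={a,j} ue={j}
  L5: def={a,j} ue=∅
  L6: def={x} ue=∅
  L7: def={r,w,x} ue=∅
  L8: def={j} ue=∅
  L9: def={a,z} ue={j}

Live sets:
  L0 li=∅ lo={j,x}
  L1 li={j,x} lo={j,z}
  L2 li={x} lo=∅
  L3 li={j,z} lo={j,x}
  L4 li={j} lo=∅
  L5 li=∅ lo={j}
  L6 li={j} lo={j}
  L7 li=∅ lo=∅
  L8 li=∅ lo=∅
  L9 li={j} lo=∅

live-out(L1) = ["j", "z"]

Answer: ["j", "z"]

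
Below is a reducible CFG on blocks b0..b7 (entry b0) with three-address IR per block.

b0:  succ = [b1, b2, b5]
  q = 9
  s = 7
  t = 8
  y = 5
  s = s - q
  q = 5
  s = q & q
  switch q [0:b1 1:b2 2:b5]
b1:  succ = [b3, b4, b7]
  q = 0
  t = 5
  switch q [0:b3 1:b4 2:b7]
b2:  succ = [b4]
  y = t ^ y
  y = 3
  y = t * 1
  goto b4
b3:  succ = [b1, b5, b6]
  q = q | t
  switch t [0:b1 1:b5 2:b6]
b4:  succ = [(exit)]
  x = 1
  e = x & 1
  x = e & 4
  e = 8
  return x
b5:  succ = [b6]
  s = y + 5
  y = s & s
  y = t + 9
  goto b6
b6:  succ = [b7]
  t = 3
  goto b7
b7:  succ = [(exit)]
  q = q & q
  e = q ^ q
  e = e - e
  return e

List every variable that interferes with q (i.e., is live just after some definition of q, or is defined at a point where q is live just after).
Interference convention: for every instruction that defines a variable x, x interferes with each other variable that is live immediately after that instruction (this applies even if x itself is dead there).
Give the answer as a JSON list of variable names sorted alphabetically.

Per-block:
  b0: {q,s,t,y} / ∅
  b1: {q,t} / ∅
  b2: {y} / {t,y}
  b3: {q} / {q,t}
  b4: {e,x} / ∅
  b5: {s,y} / {t,y}
  b6: {t} / ∅
  b7: {e,q} / {q}

Liveness:
  b0 li=∅ lo={q,t,y}
  b1 li={y} lo={q,t,y}
  b2 li={t,y} lo=∅
  b3 li={q,t,y} lo={q,t,y}
  b4 li=∅ lo=∅
  b5 li={q,t,y} lo={q}
  b6 li={q} lo={q}
  b7 li={q} lo=∅

Conflict graph:
  e↔{x}
  q↔{s,t,y}
  s↔{q,t,y}
  t↔{q,s,y}
  x↔{e}
  y↔{q,s,t}

N(q) = ["s", "t", "y"]

Answer: ["s", "t", "y"]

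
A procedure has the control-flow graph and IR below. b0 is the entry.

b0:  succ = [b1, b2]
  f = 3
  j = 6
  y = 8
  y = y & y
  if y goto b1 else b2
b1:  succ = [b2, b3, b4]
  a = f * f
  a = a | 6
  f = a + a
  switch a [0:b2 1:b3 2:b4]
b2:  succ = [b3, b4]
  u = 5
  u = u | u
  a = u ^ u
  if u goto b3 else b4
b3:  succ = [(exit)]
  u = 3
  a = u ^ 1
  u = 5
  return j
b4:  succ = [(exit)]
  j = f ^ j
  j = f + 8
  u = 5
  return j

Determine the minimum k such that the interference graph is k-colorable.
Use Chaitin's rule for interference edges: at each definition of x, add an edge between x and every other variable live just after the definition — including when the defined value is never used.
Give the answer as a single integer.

Block summaries:
  b0: {f,j,y} / ∅
  b1: {a,f} / {f}
  b2: {a,u} / ∅
  b3: {a,u} / {j}
  b4: {j,u} / {f,j}

Live sets:
  b0 li=∅ lo={f,j}
  b1 li={f,j} lo={f,j}
  b2 li={f,j} lo={f,j}
  b3 li={j} lo=∅
  b4 li={f,j} lo=∅

Interference:
  a↔{f,j,u}
  f↔{a,j,u,y}
  j↔{a,f,u,y}
  u↔{a,f,j}
  y↔{f,j}

Chromatic number:
  lower bound: {a,f,j,u} mutually conflict ⇒ χ ≥ 4
  assign a→c2 f→c0 j→c1 u→c3 y→c2 — no edge inside a register ⇒ χ ≤ 4
  χ = 4

Answer: 4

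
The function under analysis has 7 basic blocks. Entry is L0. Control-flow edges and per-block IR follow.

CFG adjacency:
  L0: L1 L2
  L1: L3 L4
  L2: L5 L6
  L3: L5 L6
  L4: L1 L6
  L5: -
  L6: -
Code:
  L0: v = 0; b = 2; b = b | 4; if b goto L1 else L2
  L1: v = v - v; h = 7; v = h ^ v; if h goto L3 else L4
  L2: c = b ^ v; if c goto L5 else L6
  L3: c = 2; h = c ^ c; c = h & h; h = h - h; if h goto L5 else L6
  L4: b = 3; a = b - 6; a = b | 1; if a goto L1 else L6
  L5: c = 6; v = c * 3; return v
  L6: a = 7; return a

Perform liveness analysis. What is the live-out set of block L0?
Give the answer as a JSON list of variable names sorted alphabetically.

Answer: ["b", "v"]

Analysis:
def/use:
  L0: {b,v} / ∅
  L1: {h,v} / {v}
  L2: {c} / {b,v}
  L3: {c,h} / ∅
  L4: {a,b} / ∅
  L5: {c,v} / ∅
  L6: {a} / ∅

Live sets:
  L0: in=∅ out={b,v}
  L1: in={v} out={v}
  L2: in={b,v} out=∅
  L3: in=∅ out=∅
  L4: in={v} out={v}
  L5: in=∅ out=∅
  L6: in=∅ out=∅

live-out(L0) = ["b", "v"]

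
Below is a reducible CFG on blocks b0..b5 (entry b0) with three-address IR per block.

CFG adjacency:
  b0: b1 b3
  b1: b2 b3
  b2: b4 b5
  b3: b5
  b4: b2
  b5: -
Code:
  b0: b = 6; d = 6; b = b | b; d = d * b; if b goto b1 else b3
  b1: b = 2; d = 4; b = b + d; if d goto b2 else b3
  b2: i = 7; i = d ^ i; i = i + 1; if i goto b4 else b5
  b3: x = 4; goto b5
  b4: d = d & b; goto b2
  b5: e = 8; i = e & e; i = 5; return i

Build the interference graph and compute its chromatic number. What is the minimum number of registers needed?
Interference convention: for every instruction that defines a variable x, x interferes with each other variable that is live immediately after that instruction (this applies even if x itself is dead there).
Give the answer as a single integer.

Answer: 3

Analysis:
Block summaries:
  b0 def {b,d} use ∅
  b1 def {b,d} use ∅
  b2 def {i} use {d}
  b3 def {x} use ∅
  b4 def {d} use {b,d}
  b5 def {e,i} use ∅

Live sets:
  live b0: ∅→∅
  live b1: ∅→{b,d}
  live b2: {b,d}→{b,d}
  live b3: ∅→∅
  live b4: {b,d}→{b,d}
  live b5: ∅→∅

Interference:
  b↔{d,i}
  d↔{b,i}
  e↔∅
  i↔{b,d}
  x↔∅

Chromatic number:
  lower bound: {b,d,i} mutually conflict ⇒ χ ≥ 3
  3-colouring: R0={b,e,x}  R1={d}  R2={i}
  χ = 3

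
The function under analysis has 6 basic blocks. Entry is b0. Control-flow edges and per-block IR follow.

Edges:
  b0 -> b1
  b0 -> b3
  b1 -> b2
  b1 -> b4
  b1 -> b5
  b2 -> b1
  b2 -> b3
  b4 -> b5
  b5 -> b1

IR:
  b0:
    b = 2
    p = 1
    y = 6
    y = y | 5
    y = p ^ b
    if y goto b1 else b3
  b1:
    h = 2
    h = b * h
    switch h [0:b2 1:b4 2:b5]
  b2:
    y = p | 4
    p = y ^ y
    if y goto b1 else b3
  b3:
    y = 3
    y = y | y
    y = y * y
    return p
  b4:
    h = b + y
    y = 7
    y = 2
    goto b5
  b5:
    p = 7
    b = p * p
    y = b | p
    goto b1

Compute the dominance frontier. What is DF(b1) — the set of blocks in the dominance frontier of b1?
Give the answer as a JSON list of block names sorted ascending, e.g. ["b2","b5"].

Answer: ["b1", "b3"]

Working:
idom tree: b1←b0 b2←b1 b3←b0 b4←b1 b5←b1
Dom at joins:
  b1: preds {b0,b2,b5}: {b0} ∩ {b0,b1,b2} ∩ {b0,b1,b5} = {b0}; idom=b0
  b3: preds {b0,b2}: {b0} ∩ {b0,b1,b2} = {b0}; idom=b0
  b5: preds {b1,b4}: {b0,b1} ∩ {b0,b1,b4} = {b0,b1}; idom=b1

Frontier:
  join b1 pred b0: · stop@b0
  join b1 pred b2: b2→b1 stop@b0
  join b1 pred b5: b5→b1 stop@b0
  join b3 pred b0: · stop@b0
  join b3 pred b2: b2→b1 stop@b0
  join b5 pred b1: · stop@b1
  join b5 pred b4: b4 stop@b1
  DF(b0)=∅
  DF(b1)={b1,b3}
  DF(b2)={b1,b3}
  DF(b3)=∅
  DF(b4)={b5}
  DF(b5)={b1}

DF(b1) = ["b1", "b3"]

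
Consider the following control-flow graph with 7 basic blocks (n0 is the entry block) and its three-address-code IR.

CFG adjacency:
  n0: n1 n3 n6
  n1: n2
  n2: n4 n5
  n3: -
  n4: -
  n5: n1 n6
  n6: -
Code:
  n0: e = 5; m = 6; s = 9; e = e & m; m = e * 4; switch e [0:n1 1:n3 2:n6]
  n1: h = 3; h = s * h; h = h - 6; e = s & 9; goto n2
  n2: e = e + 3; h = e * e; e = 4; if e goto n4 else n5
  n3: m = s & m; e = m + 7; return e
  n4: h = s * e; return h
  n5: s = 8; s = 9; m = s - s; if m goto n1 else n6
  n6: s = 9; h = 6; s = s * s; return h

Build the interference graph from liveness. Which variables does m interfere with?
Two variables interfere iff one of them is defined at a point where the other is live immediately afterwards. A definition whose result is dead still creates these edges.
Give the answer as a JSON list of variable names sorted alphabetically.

Answer: ["e", "s"]

Derivation:
Block summaries:
  n0: {e,m,s} / ∅
  n1: {e,h} / {s}
  n2: {e,h} / {e}
  n3: {e,m} / {m,s}
  n4: {h} / {e,s}
  n5: {m,s} / ∅
  n6: {h,s} / ∅

Liveness:
  n0 li=∅ lo={m,s}
  n1 li={s} lo={e,s}
  n2 li={e,s} lo={e,s}
  n3 li={m,s} lo=∅
  n4 li={e,s} lo=∅
  n5 li=∅ lo={s}
  n6 li=∅ lo=∅

Interference:
  e — {m,s}
  h — {s}
  m — {e,s}
  s — {e,h,m}

N(m) = ["e", "s"]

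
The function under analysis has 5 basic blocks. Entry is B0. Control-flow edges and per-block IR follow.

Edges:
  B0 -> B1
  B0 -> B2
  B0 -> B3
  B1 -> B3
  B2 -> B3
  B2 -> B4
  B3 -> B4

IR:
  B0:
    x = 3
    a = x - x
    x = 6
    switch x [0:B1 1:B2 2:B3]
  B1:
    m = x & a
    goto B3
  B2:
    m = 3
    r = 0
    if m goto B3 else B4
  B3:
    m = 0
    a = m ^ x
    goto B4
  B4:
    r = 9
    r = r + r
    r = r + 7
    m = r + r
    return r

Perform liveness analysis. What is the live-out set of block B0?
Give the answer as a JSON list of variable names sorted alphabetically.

Block summaries:
  B0 def {a,x} use ∅
  B1 def {m} use {a,x}
  B2 def {m,r} use ∅
  B3 def {a,m} use {x}
  B4 def {m,r} use ∅

Live sets:
  live B0: ∅→{a,x}
  live B1: {a,x}→{x}
  live B2: {x}→{x}
  live B3: {x}→∅
  live B4: ∅→∅

live-out(B0) = ["a", "x"]

Answer: ["a", "x"]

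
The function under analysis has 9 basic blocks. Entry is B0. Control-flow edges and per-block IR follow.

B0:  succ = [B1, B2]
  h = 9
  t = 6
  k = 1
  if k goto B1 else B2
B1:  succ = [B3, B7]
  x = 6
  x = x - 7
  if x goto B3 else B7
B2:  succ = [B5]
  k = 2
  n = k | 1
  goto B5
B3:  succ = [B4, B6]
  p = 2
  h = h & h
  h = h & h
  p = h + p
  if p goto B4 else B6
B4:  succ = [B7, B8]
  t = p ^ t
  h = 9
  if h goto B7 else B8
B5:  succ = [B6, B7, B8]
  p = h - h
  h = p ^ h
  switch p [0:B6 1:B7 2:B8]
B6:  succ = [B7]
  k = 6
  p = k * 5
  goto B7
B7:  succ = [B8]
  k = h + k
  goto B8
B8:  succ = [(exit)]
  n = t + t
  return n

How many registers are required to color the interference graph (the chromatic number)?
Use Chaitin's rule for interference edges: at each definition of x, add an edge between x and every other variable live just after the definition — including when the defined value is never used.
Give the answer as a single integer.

Answer: 4

Working:
Per-block:
  B0: def={h,k,t} ue=∅
  B1: def={x} ue=∅
  B2: def={k,n} ue=∅
  B3: def={h,p} ue={h}
  B4: def={h,t} ue={p,t}
  B5: def={h,p} ue={h}
  B6: def={k,p} ue=∅
  B7: def={k} ue={h,k}
  B8: def={n} ue={t}

Liveness:
  B0: in=∅ out={h,k,t}
  B1: in={h,k,t} out={h,k,t}
  B2: in={h,t} out={h,k,t}
  B3: in={h,k,t} out={h,k,p,t}
  B4: in={k,p,t} out={h,k,t}
  B5: in={h,k,t} out={h,k,t}
  B6: in={h,t} out={h,k,t}
  B7: in={h,k,t} out={t}
  B8: in={t} out=∅

Interference:
  h — {k,n,p,t,x}
  k — {h,n,p,t,x}
  n — {h,k,t}
  p — {h,k,t}
  t — {h,k,n,p,x}
  x — {h,k,t}

Chromatic number:
  lower bound: {h,k,n,t} mutually conflict ⇒ χ ≥ 4
  4-colouring: r0={h}  r1={k}  r2={t}  r3={n,p,x}
  χ = 4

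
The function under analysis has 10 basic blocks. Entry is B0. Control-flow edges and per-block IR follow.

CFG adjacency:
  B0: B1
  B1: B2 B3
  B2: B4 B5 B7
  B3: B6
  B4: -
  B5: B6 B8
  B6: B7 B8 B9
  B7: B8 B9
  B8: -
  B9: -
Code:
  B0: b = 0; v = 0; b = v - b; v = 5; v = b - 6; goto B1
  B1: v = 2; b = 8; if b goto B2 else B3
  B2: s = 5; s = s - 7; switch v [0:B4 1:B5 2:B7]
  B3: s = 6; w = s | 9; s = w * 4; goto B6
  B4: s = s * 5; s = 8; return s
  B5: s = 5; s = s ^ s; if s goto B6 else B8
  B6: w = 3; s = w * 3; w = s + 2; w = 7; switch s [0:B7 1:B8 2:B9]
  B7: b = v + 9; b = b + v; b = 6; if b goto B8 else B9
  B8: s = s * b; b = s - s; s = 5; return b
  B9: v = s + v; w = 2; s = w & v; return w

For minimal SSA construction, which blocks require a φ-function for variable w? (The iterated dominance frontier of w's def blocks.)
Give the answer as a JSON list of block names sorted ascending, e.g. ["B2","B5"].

Answer: ["B6", "B7", "B8", "B9"]

Working:
idom tree: B1←B0 B2←B1 B3←B1 B4←B2 B5←B2 B6←B1 B7←B1 B8←B1 B9←B1
Dom∩ at merges:
  B6: preds {B3,B5}: {B0,B1,B3} ∩ {B0,B1,B2,B5} = {B0,B1}; idom=B1
  B7: preds {B2,B6}: {B0,B1,B2} ∩ {B0,B1,B6} = {B0,B1}; idom=B1
  B8: preds {B5,B6,B7}: {B0,B1,B2,B5} ∩ {B0,B1,B6} ∩ {B0,B1,B7} = {B0,B1}; idom=B1
  B9: preds {B6,B7}: {B0,B1,B6} ∩ {B0,B1,B7} = {B0,B1}; idom=B1

Frontier:
  B6←B3: walk B3 to B1
  B6←B5: walk B5→B2 to B1
  B7←B2: walk B2 to B1
  B7←B6: walk B6 to B1
  B8←B5: walk B5→B2 to B1
  B8←B6: walk B6 to B1
  B8←B7: walk B7 to B1
  B9←B6: walk B6 to B1
  B9←B7: walk B7 to B1
  B0: DF=∅
  B1: DF=∅
  B2: DF={B6,B7,B8}
  B3: DF={B6}
  B4: DF=∅
  B5: DF={B6,B8}
  B6: DF={B7,B8,B9}
  B7: DF={B8,B9}
  B8: DF=∅
  B9: DF=∅

φ for w: defs {B3,B6,B9}
  DF⁺ = {B6,B7,B8,B9}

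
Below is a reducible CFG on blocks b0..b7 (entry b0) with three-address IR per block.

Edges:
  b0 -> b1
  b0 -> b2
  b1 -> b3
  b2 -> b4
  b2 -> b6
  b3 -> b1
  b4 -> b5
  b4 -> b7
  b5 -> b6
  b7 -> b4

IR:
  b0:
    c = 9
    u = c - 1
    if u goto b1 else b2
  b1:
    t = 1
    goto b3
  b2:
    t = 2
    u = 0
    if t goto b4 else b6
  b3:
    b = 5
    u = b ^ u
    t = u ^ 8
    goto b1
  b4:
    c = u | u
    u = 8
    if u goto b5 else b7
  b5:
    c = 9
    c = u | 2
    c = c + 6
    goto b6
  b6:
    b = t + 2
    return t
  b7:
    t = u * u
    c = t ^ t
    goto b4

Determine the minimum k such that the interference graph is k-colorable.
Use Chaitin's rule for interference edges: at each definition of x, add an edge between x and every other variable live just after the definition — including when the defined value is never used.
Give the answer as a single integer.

Answer: 3

Derivation:
Per-block:
  b0: def={c,u} ue=∅
  b1: def={t} ue=∅
  b2: def={t,u} ue=∅
  b3: def={b,t,u} ue={u}
  b4: def={c,u} ue={u}
  b5: def={c} ue={u}
  b6: def={b} ue={t}
  b7: def={c,t} ue={u}

Live sets:
  b0: in=∅ out={u}
  b1: in={u} out={u}
  b2: in=∅ out={t,u}
  b3: in={u} out={u}
  b4: in={t,u} out={t,u}
  b5: in={t,u} out={t}
  b6: in={t} out=∅
  b7: in={u} out={t,u}

Interference:
  b↔{t,u}
  c↔{t,u}
  t↔{b,c,u}
  u↔{b,c,t}

Colouring:
  lower bound: {b,t,u} mutually conflict ⇒ χ ≥ 3
  3-colouring: R0={t}  R1={u}  R2={b,c}
  χ = 3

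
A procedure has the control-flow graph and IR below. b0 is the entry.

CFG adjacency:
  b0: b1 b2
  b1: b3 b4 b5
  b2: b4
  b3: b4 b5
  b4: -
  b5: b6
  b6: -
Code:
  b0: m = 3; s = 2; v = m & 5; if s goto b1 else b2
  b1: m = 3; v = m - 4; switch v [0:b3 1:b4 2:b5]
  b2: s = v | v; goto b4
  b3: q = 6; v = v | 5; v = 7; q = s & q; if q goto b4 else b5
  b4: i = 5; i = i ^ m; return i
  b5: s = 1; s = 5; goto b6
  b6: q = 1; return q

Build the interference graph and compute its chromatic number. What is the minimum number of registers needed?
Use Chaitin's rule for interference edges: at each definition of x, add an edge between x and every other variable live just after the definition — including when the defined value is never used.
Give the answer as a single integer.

Answer: 4

Working:
Per-block:
  b0: def={m,s,v} ue=∅
  b1: def={m,v} ue=∅
  b2: def={s} ue={v}
  b3: def={q,v} ue={s,v}
  b4: def={i} ue={m}
  b5: def={s} ue=∅
  b6: def={q} ue=∅

Liveness:
  live b0: ∅→{m,s,v}
  live b1: {s}→{m,s,v}
  live b2: {m,v}→{m}
  live b3: {m,s,v}→{m}
  live b4: {m}→∅
  live b5: ∅→∅
  live b6: ∅→∅

Conflict graph:
  i: {m}
  m: {i,q,s,v}
  q: {m,s,v}
  s: {m,q,v}
  v: {m,q,s}

Colouring:
  clique {m,q,s,v} ⇒ need ≥ 4
  4-colouring: r0={m}  r1={i,q}  r2={s}  r3={v}
  χ = 4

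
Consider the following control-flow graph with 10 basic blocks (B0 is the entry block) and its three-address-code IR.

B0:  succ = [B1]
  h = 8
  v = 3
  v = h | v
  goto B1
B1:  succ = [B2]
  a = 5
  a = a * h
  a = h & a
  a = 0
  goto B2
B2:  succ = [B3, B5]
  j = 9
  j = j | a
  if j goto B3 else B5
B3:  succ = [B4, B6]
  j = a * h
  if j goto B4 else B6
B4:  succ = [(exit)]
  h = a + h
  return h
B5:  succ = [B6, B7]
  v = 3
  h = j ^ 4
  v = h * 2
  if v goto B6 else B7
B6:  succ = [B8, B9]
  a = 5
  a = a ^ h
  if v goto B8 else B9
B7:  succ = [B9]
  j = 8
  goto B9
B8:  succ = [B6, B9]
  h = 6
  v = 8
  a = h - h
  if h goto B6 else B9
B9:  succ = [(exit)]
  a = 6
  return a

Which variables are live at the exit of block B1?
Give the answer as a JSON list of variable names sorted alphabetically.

Block summaries:
  B0 def {h,v} use ∅
  B1 def {a} use {h}
  B2 def {j} use {a}
  B3 def {j} use {a,h}
  B4 def {h} use {a,h}
  B5 def {h,v} use {j}
  B6 def {a} use {h,v}
  B7 def {j} use ∅
  B8 def {a,h,v} use ∅
  B9 def {a} use ∅

Backward fixpoint:
  live B0: ∅→{h,v}
  live B1: {h,v}→{a,h,v}
  live B2: {a,h,v}→{a,h,j,v}
  live B3: {a,h,v}→{a,h,v}
  live B4: {a,h}→∅
  live B5: {j}→{h,v}
  live B6: {h,v}→∅
  live B7: ∅→∅
  live B8: ∅→{h,v}
  live B9: ∅→∅

live-out(B1) = ["a", "h", "v"]

Answer: ["a", "h", "v"]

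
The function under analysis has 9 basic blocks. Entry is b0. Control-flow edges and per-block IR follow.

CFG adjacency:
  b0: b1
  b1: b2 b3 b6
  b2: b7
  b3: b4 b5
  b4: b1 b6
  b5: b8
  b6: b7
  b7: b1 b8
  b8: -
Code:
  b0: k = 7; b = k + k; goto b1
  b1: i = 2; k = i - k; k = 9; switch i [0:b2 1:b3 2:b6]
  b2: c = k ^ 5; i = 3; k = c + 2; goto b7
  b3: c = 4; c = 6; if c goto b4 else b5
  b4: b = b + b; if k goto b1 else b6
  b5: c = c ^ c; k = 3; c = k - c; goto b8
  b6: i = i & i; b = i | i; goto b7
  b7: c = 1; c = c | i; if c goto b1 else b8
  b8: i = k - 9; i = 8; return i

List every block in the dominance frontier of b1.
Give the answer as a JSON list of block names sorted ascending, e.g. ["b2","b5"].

idom tree: b1←b0 b2←b1 b3←b1 b4←b3 b5←b3 b6←b1 b7←b1 b8←b1
Dom at joins:
  b1: preds {b0,b4,b7}: {b0} ∩ {b0,b1,b3,b4} ∩ {b0,b1,b7} = {b0}; idom=b0
  b6: preds {b1,b4}: {b0,b1} ∩ {b0,b1,b3,b4} = {b0,b1}; idom=b1
  b7: preds {b2,b6}: {b0,b1,b2} ∩ {b0,b1,b6} = {b0,b1}; idom=b1
  b8: preds {b5,b7}: {b0,b1,b3,b5} ∩ {b0,b1,b7} = {b0,b1}; idom=b1

Frontier:
  join b1 pred b0: · stop@b0
  join b1 pred b4: b4→b3→b1 stop@b0
  join b1 pred b7: b7→b1 stop@b0
  join b6 pred b1: · stop@b1
  join b6 pred b4: b4→b3 stop@b1
  join b7 pred b2: b2 stop@b1
  join b7 pred b6: b6 stop@b1
  join b8 pred b5: b5→b3 stop@b1
  join b8 pred b7: b7 stop@b1
  b0 → ∅
  b1 → {b1}
  b2 → {b7}
  b3 → {b1,b6,b8}
  b4 → {b1,b6}
  b5 → {b8}
  b6 → {b7}
  b7 → {b1,b8}
  b8 → ∅

DF(b1) = ["b1"]

Answer: ["b1"]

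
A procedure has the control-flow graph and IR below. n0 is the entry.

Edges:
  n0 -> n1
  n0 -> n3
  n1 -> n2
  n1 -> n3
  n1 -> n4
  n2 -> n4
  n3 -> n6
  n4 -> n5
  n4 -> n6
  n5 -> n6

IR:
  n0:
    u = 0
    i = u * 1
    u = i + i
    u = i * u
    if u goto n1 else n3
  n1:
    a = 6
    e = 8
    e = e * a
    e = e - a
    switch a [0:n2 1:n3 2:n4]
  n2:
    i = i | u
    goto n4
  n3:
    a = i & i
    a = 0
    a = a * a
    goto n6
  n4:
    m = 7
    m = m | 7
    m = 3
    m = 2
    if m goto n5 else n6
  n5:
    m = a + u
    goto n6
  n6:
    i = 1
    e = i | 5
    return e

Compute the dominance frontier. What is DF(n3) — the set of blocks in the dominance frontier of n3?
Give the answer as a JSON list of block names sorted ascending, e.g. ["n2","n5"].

idom tree: n1←n0 n2←n1 n3←n0 n4←n1 n5←n4 n6←n0
Join-block Dom:
  n3: preds {n0,n1}: {n0} ∩ {n0,n1} = {n0}; idom=n0
  n4: preds {n1,n2}: {n0,n1} ∩ {n0,n1,n2} = {n0,n1}; idom=n1
  n6: preds {n3,n4,n5}: {n0,n3} ∩ {n0,n1,n4} ∩ {n0,n1,n4,n5} = {n0}; idom=n0

DF walk-up:
  join n3 pred n0: · stop@n0
  join n3 pred n1: n1 stop@n0
  join n4 pred n1: · stop@n1
  join n4 pred n2: n2 stop@n1
  join n6 pred n3: n3 stop@n0
  join n6 pred n4: n4→n1 stop@n0
  join n6 pred n5: n5→n4→n1 stop@n0
  n0 → ∅
  n1 → {n3,n6}
  n2 → {n4}
  n3 → {n6}
  n4 → {n6}
  n5 → {n6}
  n6 → ∅

DF(n3) = ["n6"]

Answer: ["n6"]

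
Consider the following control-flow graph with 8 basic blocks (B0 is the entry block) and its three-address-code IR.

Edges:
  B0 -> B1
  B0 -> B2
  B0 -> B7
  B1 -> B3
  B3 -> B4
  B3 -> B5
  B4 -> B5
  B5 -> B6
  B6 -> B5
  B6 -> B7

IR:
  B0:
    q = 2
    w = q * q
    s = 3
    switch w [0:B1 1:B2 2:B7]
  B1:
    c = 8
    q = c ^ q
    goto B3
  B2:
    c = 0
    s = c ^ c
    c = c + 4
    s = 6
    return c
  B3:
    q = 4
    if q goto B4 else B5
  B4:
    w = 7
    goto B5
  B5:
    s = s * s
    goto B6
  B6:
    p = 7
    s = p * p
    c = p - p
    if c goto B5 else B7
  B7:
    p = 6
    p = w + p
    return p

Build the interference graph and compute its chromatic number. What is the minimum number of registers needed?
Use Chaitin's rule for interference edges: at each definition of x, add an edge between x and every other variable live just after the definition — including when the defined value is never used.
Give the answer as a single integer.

Answer: 4

Working:
def/use:
  B0 def {q,s,w} use ∅
  B1 def {c,q} use {q}
  B2 def {c,s} use ∅
  B3 def {q} use ∅
  B4 def {w} use ∅
  B5 def {s} use {s}
  B6 def {c,p,s} use ∅
  B7 def {p} use {w}

Backward fixpoint:
  B0 li=∅ lo={q,s,w}
  B1 li={q,s,w} lo={s,w}
  B2 li=∅ lo=∅
  B3 li={s,w} lo={s,w}
  B4 li={s} lo={s,w}
  B5 li={s,w} lo={w}
  B6 li={w} lo={s,w}
  B7 li={w} lo=∅

Interference:
  c: {q,s,w}
  p: {s,w}
  q: {c,s,w}
  s: {c,p,q,w}
  w: {c,p,q,s}

Registers:
  clique {c,q,s,w} ⇒ need ≥ 4
  4-colouring: r0={s}  r1={w}  r2={c,p}  r3={q}
  χ = 4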